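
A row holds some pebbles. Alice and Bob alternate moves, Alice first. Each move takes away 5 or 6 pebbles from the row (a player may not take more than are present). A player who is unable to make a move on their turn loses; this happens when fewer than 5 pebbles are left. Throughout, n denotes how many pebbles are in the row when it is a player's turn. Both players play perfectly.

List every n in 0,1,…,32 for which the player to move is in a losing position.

0, 1, 2, 3, 4, 11, 12, 13, 14, 15, 22, 23, 24, 25, 26

Work bottom-up. With no move the player to move loses. Otherwise the position is W if at least one move leads to an L position for the opponent, and L if every move leads to a W.
n=0: no move → L
n=1: no move → L
n=2: no move → L
n=3: no move → L
n=4: no move → L
n=5: can move to 0, which is L ⇒ W
n=6: can move to 1, which is L ⇒ W
n=7: can move to 2, which is L ⇒ W
n=8: can move to 3, which is L ⇒ W
n=9: can move to 4, which is L ⇒ W
n=10: can move to 4, which is L ⇒ W
n=11: moves to 6(W), 5(W); every one is W ⇒ L
n=12: moves to 7(W), 6(W); every one is W ⇒ L
n=13: moves to 8(W), 7(W); every one is W ⇒ L
n=14: moves to 9(W), 8(W); every one is W ⇒ L
n=15: moves to 10(W), 9(W); every one is W ⇒ L
n=16: can move to 11, which is L ⇒ W
n=17: can move to 12, which is L ⇒ W
n=18: can move to 13, which is L ⇒ W
n=19: can move to 14, which is L ⇒ W
n=20: can move to 15, which is L ⇒ W
n=21: can move to 15, which is L ⇒ W
n=22: moves to 17(W), 16(W); every one is W ⇒ L
n=23: moves to 18(W), 17(W); every one is W ⇒ L
n=24: moves to 19(W), 18(W); every one is W ⇒ L
n=25: moves to 20(W), 19(W); every one is W ⇒ L
n=26: moves to 21(W), 20(W); every one is W ⇒ L
n=27: can move to 22, which is L ⇒ W
n=28: can move to 23, which is L ⇒ W
n=29: can move to 24, which is L ⇒ W
n=30: can move to 25, which is L ⇒ W
n=31: can move to 26, which is L ⇒ W
n=32: can move to 26, which is L ⇒ W
The losing starting values of n are exactly the entries labelled L in this table (15 of them).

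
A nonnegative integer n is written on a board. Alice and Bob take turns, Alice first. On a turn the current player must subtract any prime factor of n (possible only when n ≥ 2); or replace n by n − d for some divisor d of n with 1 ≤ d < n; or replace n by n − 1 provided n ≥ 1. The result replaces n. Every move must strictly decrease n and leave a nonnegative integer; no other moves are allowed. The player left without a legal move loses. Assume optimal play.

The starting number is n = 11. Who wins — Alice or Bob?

Compute win/loss labels from the base case upward. A position with no move is L. Any other position is W if it can reach an L in one move, else L.
n=0: no move → L
n=1: →0(L), so W
n=2: →0(L), so W
n=3: →0(L), so W
n=4: →2(W), 3(W) — all W, so L
n=5: →0(L), so W
n=6: →4(L), so W
n=7: →0(L), so W
n=8: →4(L), so W
n=9: →6(W), 8(W) — all W, so L
n=10: →9(L), so W
n=11: →0(L), so W
From 11 Alice can move to 0, reaching an L position.

Alice wins.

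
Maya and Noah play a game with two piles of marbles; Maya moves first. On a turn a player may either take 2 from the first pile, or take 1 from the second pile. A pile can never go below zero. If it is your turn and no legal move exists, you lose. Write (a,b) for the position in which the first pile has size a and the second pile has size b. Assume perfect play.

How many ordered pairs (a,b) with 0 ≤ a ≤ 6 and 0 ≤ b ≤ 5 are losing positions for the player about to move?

Positions with no move are L. A position that does have a move is losing for the player to move precisely when every available move leads to a winning position for the opponent. Fill in the labels:
Every move lowers a or b (never raises either), so fill the grid row by row in increasing a, and left to right within a row: each cell's successors are then already labelled.
      b=0  b=1  b=2  b=3  b=4  b=5
a=0:    L    W    L    W    L    W
a=1:    L    W    L    W    L    W
a=2:    W    L    W    L    W    L
a=3:    W    L    W    L    W    L
a=4:    L    W    L    W    L    W
a=5:    L    W    L    W    L    W
a=6:    W    L    W    L    W    L
Cells with no legal move (terminal, hence L): (0,0), (1,0).
The remaining L cells, each justified by listing all of its moves:
(0,2): the only move is to (0,1)(W), a W ⇒ L
(0,4): the only move is to (0,3)(W), a W ⇒ L
(1,2): the only move is to (1,1)(W), a W ⇒ L
(1,4): the only move is to (1,3)(W), a W ⇒ L
(2,1): moves to (0,1)(W), (2,0)(W); every one is W ⇒ L
(2,3): moves to (0,3)(W), (2,2)(W); every one is W ⇒ L
(2,5): moves to (0,5)(W), (2,4)(W); every one is W ⇒ L
(3,1): moves to (1,1)(W), (3,0)(W); every one is W ⇒ L
(3,3): moves to (1,3)(W), (3,2)(W); every one is W ⇒ L
(3,5): moves to (1,5)(W), (3,4)(W); every one is W ⇒ L
(4,0): the only move is to (2,0)(W), a W ⇒ L
(4,2): moves to (2,2)(W), (4,1)(W); every one is W ⇒ L
(4,4): moves to (2,4)(W), (4,3)(W); every one is W ⇒ L
(5,0): the only move is to (3,0)(W), a W ⇒ L
(5,2): moves to (3,2)(W), (5,1)(W); every one is W ⇒ L
(5,4): moves to (3,4)(W), (5,3)(W); every one is W ⇒ L
(6,1): moves to (4,1)(W), (6,0)(W); every one is W ⇒ L
(6,3): moves to (4,3)(W), (6,2)(W); every one is W ⇒ L
(6,5): moves to (4,5)(W), (6,4)(W); every one is W ⇒ L
Every other cell has at least one move into one of the L cells above, so it is W.
L cells per row: a=0: 3, a=1: 3, a=2: 3, a=3: 3, a=4: 3, a=5: 3, a=6: 3; total 21.

21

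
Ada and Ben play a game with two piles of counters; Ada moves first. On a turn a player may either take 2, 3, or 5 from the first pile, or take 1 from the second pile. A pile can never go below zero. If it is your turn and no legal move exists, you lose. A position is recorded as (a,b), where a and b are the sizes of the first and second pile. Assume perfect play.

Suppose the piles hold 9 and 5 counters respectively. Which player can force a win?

Work bottom-up. With no move the player to move loses. Otherwise the position is W if at least one move leads to an L position for the opponent, and L if every move leads to a W.
No move ever increases a pile, so every position that can arise here has a ≤ 9 and b ≤ 5; it is enough to label the cells with 0 ≤ a ≤ 9 and 0 ≤ b ≤ 5.
Every move lowers a or b (never raises either), so fill the grid row by row in increasing a, and left to right within a row: each cell's successors are then already labelled.
      b=0  b=1  b=2  b=3  b=4  b=5
a=0:    L    W    L    W    L    W
a=1:    L    W    L    W    L    W
a=2:    W    L    W    L    W    L
a=3:    W    L    W    L    W    L
a=4:    W    W    W    W    W    W
a=5:    W    W    W    W    W    W
a=6:    W    W    W    W    W    W
a=7:    L    W    L    W    L    W
a=8:    L    W    L    W    L    W
a=9:    W    L    W    L    W    L
Cells with no legal move (terminal, hence L): (0,0), (1,0).
The remaining L cells, each justified by listing all of its moves:
(0,2): only reaches (0,1)(W), which is W → L
(0,4): only reaches (0,3)(W), which is W → L
(1,2): only reaches (1,1)(W), which is W → L
(1,4): only reaches (1,3)(W), which is W → L
(2,1): only reaches (0,1)(W), (2,0)(W), all W → L
(2,3): only reaches (0,3)(W), (2,2)(W), all W → L
(2,5): only reaches (0,5)(W), (2,4)(W), all W → L
(3,1): only reaches (1,1)(W), (0,1)(W), (3,0)(W), all W → L
(3,3): only reaches (1,3)(W), (0,3)(W), (3,2)(W), all W → L
(3,5): only reaches (1,5)(W), (0,5)(W), (3,4)(W), all W → L
(7,0): only reaches (5,0)(W), (4,0)(W), (2,0)(W), all W → L
(7,2): only reaches (5,2)(W), (4,2)(W), (2,2)(W), (7,1)(W), all W → L
(7,4): only reaches (5,4)(W), (4,4)(W), (2,4)(W), (7,3)(W), all W → L
(8,0): only reaches (6,0)(W), (5,0)(W), (3,0)(W), all W → L
(8,2): only reaches (6,2)(W), (5,2)(W), (3,2)(W), (8,1)(W), all W → L
(8,4): only reaches (6,4)(W), (5,4)(W), (3,4)(W), (8,3)(W), all W → L
(9,1): only reaches (7,1)(W), (6,1)(W), (4,1)(W), (9,0)(W), all W → L
(9,3): only reaches (7,3)(W), (6,3)(W), (4,3)(W), (9,2)(W), all W → L
(9,5): only reaches (7,5)(W), (6,5)(W), (4,5)(W), (9,4)(W), all W → L
Every other cell has at least one move into one of the L cells above, so it is W.
The starting position (9,5) is L: whatever Ada does, the opponent receives a W position.

Ben wins.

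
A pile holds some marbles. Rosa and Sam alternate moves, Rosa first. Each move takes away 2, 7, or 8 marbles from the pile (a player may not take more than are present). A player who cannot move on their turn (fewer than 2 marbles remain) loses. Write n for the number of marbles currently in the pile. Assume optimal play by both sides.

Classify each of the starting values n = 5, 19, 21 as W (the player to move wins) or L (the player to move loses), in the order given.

5: L, 19: L, 21: W

Build the W/L table. Terminal = L. A non-terminal position is W if it has a move to some L; otherwise it is L.
n=0: no move → L
n=1: no move → L
n=2: reaches L-position 0 → W
n=3: reaches L-position 1 → W
n=4: only reaches 2(W), which is W → L
n=5: only reaches 3(W), which is W → L
n=6: reaches L-position 4 → W
n=7: reaches L-position 5 → W
n=8: reaches L-position 1 → W
n=9: reaches L-position 1 → W
n=10: only reaches 8(W), 3(W), 2(W), all W → L
n=11: reaches L-position 4 → W
n=12: reaches L-position 10 → W
n=13: reaches L-position 5 → W
n=14: only reaches 12(W), 7(W), 6(W), all W → L
n=15: only reaches 13(W), 8(W), 7(W), all W → L
n=16: reaches L-position 14 → W
n=17: reaches L-position 15 → W
n=18: reaches L-position 10 → W
n=19: only reaches 17(W), 12(W), 11(W), all W → L
n=20: only reaches 18(W), 13(W), 12(W), all W → L
n=21: reaches L-position 19 → W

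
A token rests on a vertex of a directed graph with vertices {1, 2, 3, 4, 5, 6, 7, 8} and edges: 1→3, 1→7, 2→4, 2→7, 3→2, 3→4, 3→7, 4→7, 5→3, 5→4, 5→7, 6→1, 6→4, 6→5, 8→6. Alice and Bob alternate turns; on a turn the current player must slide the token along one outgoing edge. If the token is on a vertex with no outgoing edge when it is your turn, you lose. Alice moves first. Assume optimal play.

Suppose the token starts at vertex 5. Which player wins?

Label each position W (a win for the player to move) or L (a loss). A position with no legal move is L; any other position is W exactly when some move reaches an L, and L when every move reaches a W.
Every edge goes from a vertex to one that appears earlier in the order 7, 4, 2, 3, 5, 1, 6, 8, so processing vertices in that order labels each vertex after all of its successors.
7: no outgoing edge → L
4: →7(L), so W
2: →7(L), so W
3: →7(L), so W
5: →7(L), so W
1: →7(L), so W
6: →1(W), 5(W), 4(W) — all W, so L
8: →6(L), so W
From 5 Alice can move to 7, reaching an L position.

Alice wins.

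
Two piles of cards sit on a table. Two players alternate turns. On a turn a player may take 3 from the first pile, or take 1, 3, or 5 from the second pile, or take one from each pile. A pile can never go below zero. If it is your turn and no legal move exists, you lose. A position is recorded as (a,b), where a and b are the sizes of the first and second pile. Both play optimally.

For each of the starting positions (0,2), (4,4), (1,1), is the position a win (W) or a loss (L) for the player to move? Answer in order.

Label each position W (a win for the player to move) or L (a loss). A position with no legal move is L; any other position is W exactly when some move reaches an L, and L when every move reaches a W.
No move ever increases a pile, so every position that can arise here has a ≤ 4 and b ≤ 4; it is enough to label the cells with 0 ≤ a ≤ 4 and 0 ≤ b ≤ 4.
Every move lowers a or b (never raises either), so fill the grid row by row in increasing a, and left to right within a row: each cell's successors are then already labelled.
      b=0  b=1  b=2  b=3  b=4
a=0:    L    W    L    W    L
a=1:    L    W    L    W    L
a=2:    L    W    L    W    L
a=3:    W    W    W    W    W
a=4:    W    L    W    L    W
Cells with no legal move (terminal, hence L): (0,0), (1,0), (2,0).
The remaining L cells, each justified by listing all of its moves:
(0,2): only reaches (0,1)(W), which is W → L
(0,4): only reaches (0,3)(W), (0,1)(W), all W → L
(1,2): only reaches (1,1)(W), (0,1)(W), all W → L
(1,4): only reaches (1,3)(W), (1,1)(W), (0,3)(W), all W → L
(2,2): only reaches (2,1)(W), (1,1)(W), all W → L
(2,4): only reaches (2,3)(W), (2,1)(W), (1,3)(W), all W → L
(4,1): only reaches (1,1)(W), (4,0)(W), (3,0)(W), all W → L
(4,3): only reaches (1,3)(W), (4,2)(W), (4,0)(W), (3,2)(W), all W → L
Every other cell has at least one move into one of the L cells above, so it is W.
(0,2): one of the L cells justified above, so L
(4,4): the move to (1,4) reaches an L cell, so W
(1,1): the move to (1,0) reaches an L cell, so W

(0,2): L, (4,4): W, (1,1): W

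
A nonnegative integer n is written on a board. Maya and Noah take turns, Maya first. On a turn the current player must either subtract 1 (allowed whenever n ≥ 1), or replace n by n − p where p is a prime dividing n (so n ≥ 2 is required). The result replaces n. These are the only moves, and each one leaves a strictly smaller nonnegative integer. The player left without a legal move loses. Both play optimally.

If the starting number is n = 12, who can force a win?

Classify positions by backward induction: terminal positions (no move available) are L. From any other position, the mover wins iff some move reaches an L.
n=0: no move → L
n=1: can move to 0, which is L ⇒ W
n=2: can move to 0, which is L ⇒ W
n=3: can move to 0, which is L ⇒ W
n=4: moves to 2(W), 3(W); every one is W ⇒ L
n=5: can move to 0, which is L ⇒ W
n=6: can move to 4, which is L ⇒ W
n=7: can move to 0, which is L ⇒ W
n=8: moves to 6(W), 7(W); every one is W ⇒ L
n=9: can move to 8, which is L ⇒ W
n=10: can move to 8, which is L ⇒ W
n=11: can move to 0, which is L ⇒ W
n=12: moves to 9(W), 10(W), 11(W); every one is W ⇒ L
Every move from 12 reaches a W position, so the mover loses.

Noah wins.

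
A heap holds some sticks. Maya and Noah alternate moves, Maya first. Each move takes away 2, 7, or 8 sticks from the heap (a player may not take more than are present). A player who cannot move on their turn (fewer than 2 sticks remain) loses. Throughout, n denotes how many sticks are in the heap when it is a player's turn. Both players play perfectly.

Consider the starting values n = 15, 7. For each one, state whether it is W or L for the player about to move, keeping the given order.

Use the standard recursion: the mover loses at a terminal position; elsewhere, the mover wins exactly when some move hands the opponent an L position.
n=0: no move → L
n=1: no move → L
n=2: can move to 0, which is L ⇒ W
n=3: can move to 1, which is L ⇒ W
n=4: the only move is to 2(W), a W ⇒ L
n=5: the only move is to 3(W), a W ⇒ L
n=6: can move to 4, which is L ⇒ W
n=7: can move to 5, which is L ⇒ W
n=8: can move to 1, which is L ⇒ W
n=9: can move to 1, which is L ⇒ W
n=10: moves to 8(W), 3(W), 2(W); every one is W ⇒ L
n=11: can move to 4, which is L ⇒ W
n=12: can move to 10, which is L ⇒ W
n=13: can move to 5, which is L ⇒ W
n=14: moves to 12(W), 7(W), 6(W); every one is W ⇒ L
n=15: moves to 13(W), 8(W), 7(W); every one is W ⇒ L

15: L, 7: W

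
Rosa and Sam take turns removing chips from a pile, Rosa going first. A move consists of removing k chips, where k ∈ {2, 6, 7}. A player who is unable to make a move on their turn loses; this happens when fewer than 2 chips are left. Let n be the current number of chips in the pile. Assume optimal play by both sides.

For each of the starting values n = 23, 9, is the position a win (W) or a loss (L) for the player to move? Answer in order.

Work bottom-up. With no move the player to move loses. Otherwise the position is W if at least one move leads to an L position for the opponent, and L if every move leads to a W.
n=0: no move → L
n=1: no move → L
n=2: W (go to 0, an L position)
n=3: W (go to 1, an L position)
n=4: L (sole option 2(W) is W)
n=5: L (sole option 3(W) is W)
n=6: W (go to 4, an L position)
n=7: W (go to 5, an L position)
n=8: W (go to 1, an L position)
n=9: L (options 7(W), 3(W), 2(W) are all W)
n=10: W (go to 4, an L position)
n=11: W (go to 9, an L position)
n=12: W (go to 5, an L position)
n=13: L (options 11(W), 7(W), 6(W) are all W)
n=14: L (options 12(W), 8(W), 7(W) are all W)
n=15: W (go to 13, an L position)
n=16: W (go to 14, an L position)
n=17: L (options 15(W), 11(W), 10(W) are all W)
n=18: L (options 16(W), 12(W), 11(W) are all W)
n=19: W (go to 17, an L position)
n=20: W (go to 18, an L position)
n=21: W (go to 14, an L position)
n=22: L (options 20(W), 16(W), 15(W) are all W)
n=23: W (go to 17, an L position)

23: W, 9: L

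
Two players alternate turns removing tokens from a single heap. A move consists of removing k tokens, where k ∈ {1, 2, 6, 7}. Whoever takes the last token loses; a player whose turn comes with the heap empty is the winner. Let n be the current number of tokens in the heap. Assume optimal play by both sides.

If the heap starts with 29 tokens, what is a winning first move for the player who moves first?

Label each position W (a win for the player to move) or L (a loss). A position with no legal move is W; any other position is W exactly when some move reaches an L, and L when every move reaches a W.
n=0: no move; the opponent has just taken the last token and therefore loses → W
n=1: L (sole option 0(W) is W)
n=2: W (go to 1, an L position)
n=3: W (go to 1, an L position)
n=4: L (options 3(W), 2(W) are all W)
n=5: W (go to 4, an L position)
n=6: W (go to 4, an L position)
n=7: W (go to 1, an L position)
n=8: W (go to 1, an L position)
n=9: L (options 8(W), 7(W), 3(W), 2(W) are all W)
n=10: W (go to 9, an L position)
n=11: W (go to 9, an L position)
n=12: L (options 11(W), 10(W), 6(W), 5(W) are all W)
n=13: W (go to 12, an L position)
n=14: W (go to 12, an L position)
n=15: W (go to 9, an L position)
n=16: W (go to 9, an L position)
n=17: L (options 16(W), 15(W), 11(W), 10(W) are all W)
n=18: W (go to 17, an L position)
n=19: W (go to 17, an L position)
n=20: L (options 19(W), 18(W), 14(W), 13(W) are all W)
n=21: W (go to 20, an L position)
n=22: W (go to 20, an L position)
n=23: W (go to 17, an L position)
n=24: W (go to 17, an L position)
n=25: L (options 24(W), 23(W), 19(W), 18(W) are all W)
n=26: W (go to 25, an L position)
n=27: W (go to 25, an L position)
n=28: L (options 27(W), 26(W), 22(W), 21(W) are all W)
n=29: W (go to 28, an L position)
From 29, the L positions reachable in one move are: 28.

Remove 1, leaving 28.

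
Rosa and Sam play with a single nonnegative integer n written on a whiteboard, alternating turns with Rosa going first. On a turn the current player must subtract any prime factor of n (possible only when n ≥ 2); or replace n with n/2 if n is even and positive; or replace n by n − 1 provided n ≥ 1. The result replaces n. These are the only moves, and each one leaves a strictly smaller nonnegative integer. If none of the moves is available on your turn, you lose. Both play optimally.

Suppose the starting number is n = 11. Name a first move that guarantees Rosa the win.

Work bottom-up. With no move the player to move loses. Otherwise the position is W if at least one move leads to an L position for the opponent, and L if every move leads to a W.
n=0: no move → L
n=1: reaches L-position 0 → W
n=2: reaches L-position 0 → W
n=3: reaches L-position 0 → W
n=4: only reaches 2(W), 3(W), all W → L
n=5: reaches L-position 0 → W
n=6: reaches L-position 4 → W
n=7: reaches L-position 0 → W
n=8: reaches L-position 4 → W
n=9: only reaches 6(W), 8(W), all W → L
n=10: reaches L-position 9 → W
n=11: reaches L-position 0 → W
From 11, the L positions reachable in one move are: 0.

Move to 0.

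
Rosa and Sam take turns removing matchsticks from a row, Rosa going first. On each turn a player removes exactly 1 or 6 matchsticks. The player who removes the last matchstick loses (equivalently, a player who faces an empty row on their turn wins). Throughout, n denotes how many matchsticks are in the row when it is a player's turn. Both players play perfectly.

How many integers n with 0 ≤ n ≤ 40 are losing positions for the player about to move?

Build the W/L table. Terminal = W. A non-terminal position is W if it has a move to some L; otherwise it is L.
n=0: no move; the opponent has just taken the last matchstick and therefore loses → W
n=1: only reaches 0(W), which is W → L
n=2: reaches L-position 1 → W
n=3: only reaches 2(W), which is W → L
n=4: reaches L-position 3 → W
n=5: only reaches 4(W), which is W → L
n=6: reaches L-position 5 → W
n=7: reaches L-position 1 → W
n=8: only reaches 7(W), 2(W), all W → L
n=9: reaches L-position 8 → W
n=10: only reaches 9(W), 4(W), all W → L
n=11: reaches L-position 10 → W
n=12: only reaches 11(W), 6(W), all W → L
n=13: reaches L-position 12 → W
n=14: reaches L-position 8 → W
n=15: only reaches 14(W), 9(W), all W → L
n=16: reaches L-position 15 → W
n=17: only reaches 16(W), 11(W), all W → L
n=18: reaches L-position 17 → W
n=19: only reaches 18(W), 13(W), all W → L
n=20: reaches L-position 19 → W
n=21: reaches L-position 15 → W
n=22: only reaches 21(W), 16(W), all W → L
n=23: reaches L-position 22 → W
n=24: only reaches 23(W), 18(W), all W → L
n=25: reaches L-position 24 → W
n=26: only reaches 25(W), 20(W), all W → L
n=27: reaches L-position 26 → W
n=28: reaches L-position 22 → W
n=29: only reaches 28(W), 23(W), all W → L
n=30: reaches L-position 29 → W
n=31: only reaches 30(W), 25(W), all W → L
n=32: reaches L-position 31 → W
n=33: only reaches 32(W), 27(W), all W → L
n=34: reaches L-position 33 → W
n=35: reaches L-position 29 → W
n=36: only reaches 35(W), 30(W), all W → L
n=37: reaches L-position 36 → W
n=38: only reaches 37(W), 32(W), all W → L
n=39: reaches L-position 38 → W
n=40: only reaches 39(W), 34(W), all W → L
L entries with 0 ≤ n ≤ 40: n = 1, 3, 5, 8, 10, 12, 15, 17, 19, 22, 24, 26, 29, 31, 33, 36, 38, 40; that makes 18.

18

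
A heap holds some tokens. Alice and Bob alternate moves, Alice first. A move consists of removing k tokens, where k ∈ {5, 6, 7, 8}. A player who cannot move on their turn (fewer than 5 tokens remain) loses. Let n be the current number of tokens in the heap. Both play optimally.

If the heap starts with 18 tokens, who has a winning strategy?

Alice wins.

Use the standard recursion: the mover loses at a terminal position; elsewhere, the mover wins exactly when some move hands the opponent an L position.
n=0: no move → L
n=1: no move → L
n=2: no move → L
n=3: no move → L
n=4: no move → L
n=5: can move to 0, which is L ⇒ W
n=6: can move to 1, which is L ⇒ W
n=7: can move to 2, which is L ⇒ W
n=8: can move to 3, which is L ⇒ W
n=9: can move to 4, which is L ⇒ W
n=10: can move to 4, which is L ⇒ W
n=11: can move to 4, which is L ⇒ W
n=12: can move to 4, which is L ⇒ W
n=13: moves to 8(W), 7(W), 6(W), 5(W); every one is W ⇒ L
n=14: moves to 9(W), 8(W), 7(W), 6(W); every one is W ⇒ L
n=15: moves to 10(W), 9(W), 8(W), 7(W); every one is W ⇒ L
n=16: moves to 11(W), 10(W), 9(W), 8(W); every one is W ⇒ L
n=17: moves to 12(W), 11(W), 10(W), 9(W); every one is W ⇒ L
n=18: can move to 13, which is L ⇒ W
From 18 Alice can remove 5, leaving 13, reaching an L position.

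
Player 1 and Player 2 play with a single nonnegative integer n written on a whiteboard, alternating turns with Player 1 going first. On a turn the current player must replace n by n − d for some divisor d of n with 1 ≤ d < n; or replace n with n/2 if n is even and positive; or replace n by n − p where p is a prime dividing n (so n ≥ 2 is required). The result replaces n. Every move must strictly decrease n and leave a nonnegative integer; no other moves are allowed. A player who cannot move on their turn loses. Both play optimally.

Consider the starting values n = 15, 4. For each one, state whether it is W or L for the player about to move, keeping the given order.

Label each position W (a win for the player to move) or L (a loss). A position with no legal move is L; any other position is W exactly when some move reaches an L, and L when every move reaches a W.
n=0: no move → L
n=1: no move → L
n=2: W (go to 0, an L position)
n=3: W (go to 0, an L position)
n=4: L (options 2(W), 3(W) are all W)
n=5: W (go to 0, an L position)
n=6: W (go to 4, an L position)
n=7: W (go to 0, an L position)
n=8: W (go to 4, an L position)
n=9: L (options 6(W), 8(W) are all W)
n=10: W (go to 9, an L position)
n=11: W (go to 0, an L position)
n=12: W (go to 9, an L position)
n=13: W (go to 0, an L position)
n=14: L (options 7(W), 12(W), 13(W) are all W)
n=15: W (go to 14, an L position)

15: W, 4: L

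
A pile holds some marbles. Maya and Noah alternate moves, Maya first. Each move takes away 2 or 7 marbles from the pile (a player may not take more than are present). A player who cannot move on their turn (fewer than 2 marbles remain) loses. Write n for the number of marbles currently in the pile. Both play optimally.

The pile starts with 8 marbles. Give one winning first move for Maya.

Use the standard recursion: the mover loses at a terminal position; elsewhere, the mover wins exactly when some move hands the opponent an L position.
n=0: no move → L
n=1: no move → L
n=2: reaches L-position 0 → W
n=3: reaches L-position 1 → W
n=4: only reaches 2(W), which is W → L
n=5: only reaches 3(W), which is W → L
n=6: reaches L-position 4 → W
n=7: reaches L-position 5 → W
n=8: reaches L-position 1 → W
From 8, the L positions reachable in one move are: 1.

Remove 7, leaving 1.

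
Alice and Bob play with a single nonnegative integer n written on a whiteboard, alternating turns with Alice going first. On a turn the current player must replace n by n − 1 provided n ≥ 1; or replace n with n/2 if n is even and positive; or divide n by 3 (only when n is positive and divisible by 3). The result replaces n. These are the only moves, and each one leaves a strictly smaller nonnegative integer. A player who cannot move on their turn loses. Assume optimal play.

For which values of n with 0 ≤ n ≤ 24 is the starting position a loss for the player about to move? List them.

0, 2, 5, 7, 9, 11, 13, 16, 19, 23

Use the standard recursion: the mover loses at a terminal position; elsewhere, the mover wins exactly when some move hands the opponent an L position.
n=0: no move → L
n=1: can move to 0, which is L ⇒ W
n=2: the only move is to 1(W), a W ⇒ L
n=3: can move to 2, which is L ⇒ W
n=4: can move to 2, which is L ⇒ W
n=5: the only move is to 4(W), a W ⇒ L
n=6: can move to 2, which is L ⇒ W
n=7: the only move is to 6(W), a W ⇒ L
n=8: can move to 7, which is L ⇒ W
n=9: moves to 3(W), 8(W); every one is W ⇒ L
n=10: can move to 5, which is L ⇒ W
n=11: the only move is to 10(W), a W ⇒ L
n=12: can move to 11, which is L ⇒ W
n=13: the only move is to 12(W), a W ⇒ L
n=14: can move to 7, which is L ⇒ W
n=15: can move to 5, which is L ⇒ W
n=16: moves to 8(W), 15(W); every one is W ⇒ L
n=17: can move to 16, which is L ⇒ W
n=18: can move to 9, which is L ⇒ W
n=19: the only move is to 18(W), a W ⇒ L
n=20: can move to 19, which is L ⇒ W
n=21: can move to 7, which is L ⇒ W
n=22: can move to 11, which is L ⇒ W
n=23: the only move is to 22(W), a W ⇒ L
n=24: can move to 23, which is L ⇒ W
Reading off the rows marked L gives the requested list; there are 10 such values of n.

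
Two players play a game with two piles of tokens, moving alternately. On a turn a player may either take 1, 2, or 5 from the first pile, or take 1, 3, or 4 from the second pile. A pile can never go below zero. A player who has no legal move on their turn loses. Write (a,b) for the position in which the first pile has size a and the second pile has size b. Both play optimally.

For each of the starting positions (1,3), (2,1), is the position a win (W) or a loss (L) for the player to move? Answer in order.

(1,3): L, (2,1): W

Use the standard recursion: the mover loses at a terminal position; elsewhere, the mover wins exactly when some move hands the opponent an L position.
No move ever increases a pile, so every position that can arise here has a ≤ 2 and b ≤ 3; it is enough to label the cells with 0 ≤ a ≤ 2 and 0 ≤ b ≤ 3.
Every move lowers a or b (never raises either), so fill the grid row by row in increasing a, and left to right within a row: each cell's successors are then already labelled.
      b=0  b=1  b=2  b=3
a=0:    L    W    L    W
a=1:    W    L    W    L
a=2:    W    W    W    W
Cells with no legal move (terminal, hence L): (0,0).
The remaining L cells, each justified by listing all of its moves:
(0,2): →(0,1)(W) only, which is W, so L
(1,1): →(0,1)(W), (1,0)(W) — all W, so L
(1,3): →(0,3)(W), (1,2)(W), (1,0)(W) — all W, so L
Every other cell has at least one move into one of the L cells above, so it is W.
(1,3): one of the L cells justified above, so L
(2,1): the move to (1,1) reaches an L cell, so W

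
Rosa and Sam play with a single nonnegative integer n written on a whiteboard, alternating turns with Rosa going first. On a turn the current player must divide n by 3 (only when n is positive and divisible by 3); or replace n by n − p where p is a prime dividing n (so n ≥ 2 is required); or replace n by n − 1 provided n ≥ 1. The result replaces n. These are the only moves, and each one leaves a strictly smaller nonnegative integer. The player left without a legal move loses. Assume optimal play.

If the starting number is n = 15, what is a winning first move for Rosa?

Move to 14.

Positions with no move are L. A position that does have a move is losing for the player to move precisely when every available move leads to a winning position for the opponent. Fill in the labels:
n=0: no move → L
n=1: →0(L), so W
n=2: →0(L), so W
n=3: →0(L), so W
n=4: →2(W), 3(W) — all W, so L
n=5: →0(L), so W
n=6: →4(L), so W
n=7: →0(L), so W
n=8: →6(W), 7(W) — all W, so L
n=9: →8(L), so W
n=10: →8(L), so W
n=11: →0(L), so W
n=12: →4(L), so W
n=13: →0(L), so W
n=14: →7(W), 12(W), 13(W) — all W, so L
n=15: →14(L), so W
From 15, the L positions reachable in one move are: 14.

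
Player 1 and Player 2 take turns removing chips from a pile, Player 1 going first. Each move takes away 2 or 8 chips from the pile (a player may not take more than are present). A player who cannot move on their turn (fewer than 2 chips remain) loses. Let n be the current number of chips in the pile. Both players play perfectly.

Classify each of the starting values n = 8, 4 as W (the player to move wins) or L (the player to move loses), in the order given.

Use the standard recursion: the mover loses at a terminal position; elsewhere, the mover wins exactly when some move hands the opponent an L position.
n=0: no move → L
n=1: no move → L
n=2: can move to 0, which is L ⇒ W
n=3: can move to 1, which is L ⇒ W
n=4: the only move is to 2(W), a W ⇒ L
n=5: the only move is to 3(W), a W ⇒ L
n=6: can move to 4, which is L ⇒ W
n=7: can move to 5, which is L ⇒ W
n=8: can move to 0, which is L ⇒ W

8: W, 4: L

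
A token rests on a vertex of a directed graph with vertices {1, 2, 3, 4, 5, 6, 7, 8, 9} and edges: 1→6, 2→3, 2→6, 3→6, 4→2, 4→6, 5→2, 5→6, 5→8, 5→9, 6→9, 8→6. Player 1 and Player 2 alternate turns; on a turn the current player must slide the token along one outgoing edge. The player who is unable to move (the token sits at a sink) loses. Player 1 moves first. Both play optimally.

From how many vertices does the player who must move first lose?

Work bottom-up. With no move the player to move loses. Otherwise the position is W if at least one move leads to an L position for the opponent, and L if every move leads to a W.
Every edge goes from a vertex to one that appears earlier in the order 7, 9, 6, 8, 1, 3, 2, 4, 5, so processing vertices in that order labels each vertex after all of its successors.
7: no outgoing edge → L
9: no outgoing edge → L
6: can move to 9, which is L ⇒ W
8: the only move is to 6(W), a W ⇒ L
1: the only move is to 6(W), a W ⇒ L
3: the only move is to 6(W), a W ⇒ L
2: can move to 3, which is L ⇒ W
4: moves to 2(W), 6(W); every one is W ⇒ L
5: can move to 8, which is L ⇒ W
The L vertices are 1, 3, 4, 7, 8, 9; that is 6 in all.

6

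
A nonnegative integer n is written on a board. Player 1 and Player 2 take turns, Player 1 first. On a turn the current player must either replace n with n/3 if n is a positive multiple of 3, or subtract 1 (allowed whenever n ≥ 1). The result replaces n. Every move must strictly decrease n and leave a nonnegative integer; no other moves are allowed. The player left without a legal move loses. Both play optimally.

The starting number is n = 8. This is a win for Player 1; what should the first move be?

Compute win/loss labels from the base case upward. A position with no move is L. Any other position is W if it can reach an L in one move, else L.
n=0: no move → L
n=1: can move to 0, which is L ⇒ W
n=2: the only move is to 1(W), a W ⇒ L
n=3: can move to 2, which is L ⇒ W
n=4: the only move is to 3(W), a W ⇒ L
n=5: can move to 4, which is L ⇒ W
n=6: can move to 2, which is L ⇒ W
n=7: the only move is to 6(W), a W ⇒ L
n=8: can move to 7, which is L ⇒ W
From 8, the L positions reachable in one move are: 7.

Move to 7.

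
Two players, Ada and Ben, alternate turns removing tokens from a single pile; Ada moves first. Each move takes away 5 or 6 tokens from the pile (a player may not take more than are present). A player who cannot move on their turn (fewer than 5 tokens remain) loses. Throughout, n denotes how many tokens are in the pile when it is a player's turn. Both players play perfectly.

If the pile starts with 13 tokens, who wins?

Classify positions by backward induction: terminal positions (no move available) are L. From any other position, the mover wins iff some move reaches an L.
n=0: no move → L
n=1: no move → L
n=2: no move → L
n=3: no move → L
n=4: no move → L
n=5: →0(L), so W
n=6: →1(L), so W
n=7: →2(L), so W
n=8: →3(L), so W
n=9: →4(L), so W
n=10: →4(L), so W
n=11: →6(W), 5(W) — all W, so L
n=12: →7(W), 6(W) — all W, so L
n=13: →8(W), 7(W) — all W, so L
Every move from 13 reaches a W position, so the mover loses.

Ben wins.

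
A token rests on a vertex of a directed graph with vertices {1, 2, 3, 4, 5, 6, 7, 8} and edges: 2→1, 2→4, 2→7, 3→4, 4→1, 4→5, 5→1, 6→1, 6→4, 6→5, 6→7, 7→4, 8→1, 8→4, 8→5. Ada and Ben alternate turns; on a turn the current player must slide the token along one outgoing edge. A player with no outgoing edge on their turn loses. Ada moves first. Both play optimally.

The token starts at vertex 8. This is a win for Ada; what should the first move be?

Move to 1.

Work bottom-up. With no move the player to move loses. Otherwise the position is W if at least one move leads to an L position for the opponent, and L if every move leads to a W.
Every edge goes from a vertex to one that appears earlier in the order 1, 5, 4, 7, 6, 8, 2, 3, so processing vertices in that order labels each vertex after all of its successors.
1: no outgoing edge → L
5: →1(L), so W
4: →1(L), so W
7: →4(W) only, which is W, so L
6: →7(L), so W
8: →1(L), so W
2: →7(L), so W
3: →4(W) only, which is W, so L
From 8, the L positions reachable in one move are: 1.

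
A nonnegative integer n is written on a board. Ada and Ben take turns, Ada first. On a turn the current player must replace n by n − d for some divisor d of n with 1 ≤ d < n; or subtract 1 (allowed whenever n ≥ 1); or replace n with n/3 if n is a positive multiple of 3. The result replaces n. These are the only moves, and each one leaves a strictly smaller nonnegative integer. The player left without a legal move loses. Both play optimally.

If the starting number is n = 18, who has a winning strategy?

Use the standard recursion: the mover loses at a terminal position; elsewhere, the mover wins exactly when some move hands the opponent an L position.
n=0: no move → L
n=1: W (go to 0, an L position)
n=2: L (sole option 1(W) is W)
n=3: W (go to 2, an L position)
n=4: W (go to 2, an L position)
n=5: L (sole option 4(W) is W)
n=6: W (go to 2, an L position)
n=7: L (sole option 6(W) is W)
n=8: W (go to 7, an L position)
n=9: L (options 3(W), 6(W), 8(W) are all W)
n=10: W (go to 5, an L position)
n=11: L (sole option 10(W) is W)
n=12: W (go to 9, an L position)
n=13: L (sole option 12(W) is W)
n=14: W (go to 7, an L position)
n=15: W (go to 5, an L position)
n=16: L (options 8(W), 12(W), 14(W), 15(W) are all W)
n=17: W (go to 16, an L position)
n=18: W (go to 9, an L position)
The starting position 18 is W: Ada should move to 9, handing over an L position.

Ada wins.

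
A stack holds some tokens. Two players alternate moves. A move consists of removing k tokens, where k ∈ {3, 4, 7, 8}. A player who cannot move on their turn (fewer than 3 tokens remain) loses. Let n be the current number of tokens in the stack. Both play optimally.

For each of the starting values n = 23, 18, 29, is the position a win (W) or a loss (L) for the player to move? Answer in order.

Compute win/loss labels from the base case upward. A position with no move is L. Any other position is W if it can reach an L in one move, else L.
n=0: no move → L
n=1: no move → L
n=2: no move → L
n=3: reaches L-position 0 → W
n=4: reaches L-position 1 → W
n=5: reaches L-position 2 → W
n=6: reaches L-position 2 → W
n=7: reaches L-position 0 → W
n=8: reaches L-position 1 → W
n=9: reaches L-position 2 → W
n=10: reaches L-position 2 → W
n=11: only reaches 8(W), 7(W), 4(W), 3(W), all W → L
n=12: only reaches 9(W), 8(W), 5(W), 4(W), all W → L
n=13: only reaches 10(W), 9(W), 6(W), 5(W), all W → L
n=14: reaches L-position 11 → W
n=15: reaches L-position 12 → W
n=16: reaches L-position 13 → W
n=17: reaches L-position 13 → W
n=18: reaches L-position 11 → W
n=19: reaches L-position 12 → W
n=20: reaches L-position 13 → W
n=21: reaches L-position 13 → W
n=22: only reaches 19(W), 18(W), 15(W), 14(W), all W → L
n=23: only reaches 20(W), 19(W), 16(W), 15(W), all W → L
n=24: only reaches 21(W), 20(W), 17(W), 16(W), all W → L
n=25: reaches L-position 22 → W
n=26: reaches L-position 23 → W
n=27: reaches L-position 24 → W
n=28: reaches L-position 24 → W
n=29: reaches L-position 22 → W

23: L, 18: W, 29: W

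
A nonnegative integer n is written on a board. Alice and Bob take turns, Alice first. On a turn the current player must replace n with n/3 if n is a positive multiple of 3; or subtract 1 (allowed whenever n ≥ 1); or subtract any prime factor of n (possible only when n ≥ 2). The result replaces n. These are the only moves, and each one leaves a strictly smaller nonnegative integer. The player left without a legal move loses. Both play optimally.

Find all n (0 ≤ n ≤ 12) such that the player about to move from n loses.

0, 4, 8

Classify positions by backward induction: terminal positions (no move available) are L. From any other position, the mover wins iff some move reaches an L.
n=0: no move → L
n=1: W (go to 0, an L position)
n=2: W (go to 0, an L position)
n=3: W (go to 0, an L position)
n=4: L (options 2(W), 3(W) are all W)
n=5: W (go to 0, an L position)
n=6: W (go to 4, an L position)
n=7: W (go to 0, an L position)
n=8: L (options 6(W), 7(W) are all W)
n=9: W (go to 8, an L position)
n=10: W (go to 8, an L position)
n=11: W (go to 0, an L position)
n=12: W (go to 4, an L position)
The losing starting values of n are exactly the entries labelled L in this table (3 of them).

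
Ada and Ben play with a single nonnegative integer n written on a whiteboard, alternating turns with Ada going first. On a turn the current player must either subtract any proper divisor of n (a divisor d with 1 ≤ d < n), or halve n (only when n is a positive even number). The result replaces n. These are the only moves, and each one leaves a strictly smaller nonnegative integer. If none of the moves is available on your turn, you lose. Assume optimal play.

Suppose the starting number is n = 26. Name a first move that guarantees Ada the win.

Label each position W (a win for the player to move) or L (a loss). A position with no legal move is L; any other position is W exactly when some move reaches an L, and L when every move reaches a W.
n=0: no move → L
n=1: no move → L
n=2: reaches L-position 1 → W
n=3: only reaches 2(W), which is W → L
n=4: reaches L-position 3 → W
n=5: only reaches 4(W), which is W → L
n=6: reaches L-position 3 → W
n=7: only reaches 6(W), which is W → L
n=8: reaches L-position 7 → W
n=9: only reaches 6(W), 8(W), all W → L
n=10: reaches L-position 5 → W
n=11: only reaches 10(W), which is W → L
n=12: reaches L-position 9 → W
n=13: only reaches 12(W), which is W → L
n=14: reaches L-position 7 → W
n=15: only reaches 10(W), 12(W), 14(W), all W → L
n=16: reaches L-position 15 → W
n=17: only reaches 16(W), which is W → L
n=18: reaches L-position 9 → W
n=19: only reaches 18(W), which is W → L
n=20: reaches L-position 15 → W
n=21: only reaches 14(W), 18(W), 20(W), all W → L
n=22: reaches L-position 11 → W
n=23: only reaches 22(W), which is W → L
n=24: reaches L-position 21 → W
n=25: only reaches 20(W), 24(W), all W → L
n=26: reaches L-position 13 → W
From 26, the L positions reachable in one move are: 13, 25. Any move reaching one of these is winning.

Move to 13.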